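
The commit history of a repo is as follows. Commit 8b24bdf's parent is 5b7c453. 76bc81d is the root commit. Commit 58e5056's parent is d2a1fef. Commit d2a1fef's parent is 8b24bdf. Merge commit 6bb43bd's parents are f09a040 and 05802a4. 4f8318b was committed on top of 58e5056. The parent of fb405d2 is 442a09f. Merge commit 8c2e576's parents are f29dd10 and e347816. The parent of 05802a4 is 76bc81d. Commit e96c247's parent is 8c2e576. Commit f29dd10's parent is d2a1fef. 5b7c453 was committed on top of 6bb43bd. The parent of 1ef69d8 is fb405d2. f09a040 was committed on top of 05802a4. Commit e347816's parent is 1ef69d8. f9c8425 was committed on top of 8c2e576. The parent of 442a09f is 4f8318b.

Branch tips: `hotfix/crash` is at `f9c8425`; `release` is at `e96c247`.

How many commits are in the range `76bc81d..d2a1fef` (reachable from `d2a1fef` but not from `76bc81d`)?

6

Reachable from d2a1fef: {05802a4, 5b7c453, 6bb43bd, 76bc81d, 8b24bdf, d2a1fef, f09a040}.
Reachable from 76bc81d: {76bc81d}.
In d2a1fef's history but not 76bc81d's: {05802a4, 5b7c453, 6bb43bd, 8b24bdf, d2a1fef, f09a040} — 6 commits.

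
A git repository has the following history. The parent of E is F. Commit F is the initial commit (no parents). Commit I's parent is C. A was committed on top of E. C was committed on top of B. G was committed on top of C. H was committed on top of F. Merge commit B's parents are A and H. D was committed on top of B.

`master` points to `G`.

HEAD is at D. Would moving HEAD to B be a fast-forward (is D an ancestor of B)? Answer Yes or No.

No

A fast-forward from D to B is possible iff D is an ancestor of B.
Ancestors of B: {A, B, E, F, H}.
D is not among them, so fast-forward is not possible.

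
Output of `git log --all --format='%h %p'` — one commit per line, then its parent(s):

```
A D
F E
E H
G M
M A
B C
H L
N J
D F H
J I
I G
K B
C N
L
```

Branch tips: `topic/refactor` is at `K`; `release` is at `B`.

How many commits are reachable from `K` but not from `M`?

7

Reachable from K: {A, B, C, D, E, F, G, H, I, J, K, L, M, N}.
Reachable from M: {A, D, E, F, H, L, M}.
In K's history but not M's: {B, C, G, I, J, K, N} — 7 commits.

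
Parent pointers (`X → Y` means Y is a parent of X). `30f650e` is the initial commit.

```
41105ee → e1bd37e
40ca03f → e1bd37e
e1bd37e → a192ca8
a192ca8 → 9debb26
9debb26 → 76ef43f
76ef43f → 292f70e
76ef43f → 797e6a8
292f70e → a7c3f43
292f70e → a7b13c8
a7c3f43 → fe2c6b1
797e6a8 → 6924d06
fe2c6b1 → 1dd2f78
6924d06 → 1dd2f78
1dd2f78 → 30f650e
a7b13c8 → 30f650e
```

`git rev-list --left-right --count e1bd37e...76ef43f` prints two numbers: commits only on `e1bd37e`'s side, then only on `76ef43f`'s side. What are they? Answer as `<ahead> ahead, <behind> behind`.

3 ahead, 0 behind

Reachable from e1bd37e: {1dd2f78, 292f70e, 30f650e, 6924d06, 76ef43f, 797e6a8, 9debb26, a192ca8, a7b13c8, a7c3f43, e1bd37e, fe2c6b1}.
Reachable from 76ef43f: {1dd2f78, 292f70e, 30f650e, 6924d06, 76ef43f, 797e6a8, a7b13c8, a7c3f43, fe2c6b1}.
Only in e1bd37e's history (ahead): {9debb26, a192ca8, e1bd37e} — 3.
Only in 76ef43f's history (behind): {} — 0.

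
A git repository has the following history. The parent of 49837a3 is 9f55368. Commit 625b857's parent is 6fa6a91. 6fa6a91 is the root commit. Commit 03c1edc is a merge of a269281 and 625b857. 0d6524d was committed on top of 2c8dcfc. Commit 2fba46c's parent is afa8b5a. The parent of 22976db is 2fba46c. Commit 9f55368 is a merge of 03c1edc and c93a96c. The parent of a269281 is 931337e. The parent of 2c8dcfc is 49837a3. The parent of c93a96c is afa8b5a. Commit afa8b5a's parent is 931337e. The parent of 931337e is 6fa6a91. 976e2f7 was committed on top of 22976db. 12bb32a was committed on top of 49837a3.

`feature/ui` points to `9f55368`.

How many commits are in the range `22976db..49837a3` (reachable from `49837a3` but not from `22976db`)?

Reachable from 49837a3: {03c1edc, 49837a3, 625b857, 6fa6a91, 931337e, 9f55368, a269281, afa8b5a, c93a96c}.
Reachable from 22976db: {22976db, 2fba46c, 6fa6a91, 931337e, afa8b5a}.
In 49837a3's history but not 22976db's: {03c1edc, 49837a3, 625b857, 9f55368, a269281, c93a96c} — 6 commits.

6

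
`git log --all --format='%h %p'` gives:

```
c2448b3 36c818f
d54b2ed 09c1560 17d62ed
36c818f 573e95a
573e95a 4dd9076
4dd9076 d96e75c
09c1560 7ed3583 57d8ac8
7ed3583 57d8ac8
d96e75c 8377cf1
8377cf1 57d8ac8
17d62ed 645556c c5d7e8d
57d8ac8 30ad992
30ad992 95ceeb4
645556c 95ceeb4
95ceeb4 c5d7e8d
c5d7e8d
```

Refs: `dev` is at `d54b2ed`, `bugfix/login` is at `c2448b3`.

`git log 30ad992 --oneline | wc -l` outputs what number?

3

Walking parent pointers from 30ad992: reachable set = {30ad992, 95ceeb4, c5d7e8d}.
That is 3 commits.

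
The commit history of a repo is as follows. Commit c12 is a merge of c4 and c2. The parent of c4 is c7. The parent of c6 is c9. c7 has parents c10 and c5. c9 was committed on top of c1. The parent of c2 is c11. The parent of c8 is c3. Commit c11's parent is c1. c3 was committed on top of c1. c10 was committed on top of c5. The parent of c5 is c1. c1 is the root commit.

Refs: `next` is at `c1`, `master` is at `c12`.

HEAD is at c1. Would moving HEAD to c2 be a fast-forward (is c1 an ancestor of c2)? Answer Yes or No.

A fast-forward from c1 to c2 is possible iff c1 is an ancestor of c2.
Ancestors of c2: {c1, c11, c2}.
c1 is among them, so fast-forward is possible.

Yes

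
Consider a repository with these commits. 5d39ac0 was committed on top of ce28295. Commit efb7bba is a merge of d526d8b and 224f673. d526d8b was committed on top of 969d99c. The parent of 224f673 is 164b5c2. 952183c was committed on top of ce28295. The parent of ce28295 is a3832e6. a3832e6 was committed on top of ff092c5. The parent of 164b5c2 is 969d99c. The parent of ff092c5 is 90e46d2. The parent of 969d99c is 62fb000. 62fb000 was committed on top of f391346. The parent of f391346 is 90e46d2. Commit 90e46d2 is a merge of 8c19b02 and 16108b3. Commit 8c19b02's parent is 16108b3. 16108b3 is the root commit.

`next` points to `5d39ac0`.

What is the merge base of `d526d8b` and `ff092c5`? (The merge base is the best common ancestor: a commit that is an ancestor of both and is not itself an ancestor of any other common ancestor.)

Ancestors of d526d8b: {16108b3, 62fb000, 8c19b02, 90e46d2, 969d99c, d526d8b, f391346}.
Ancestors of ff092c5: {16108b3, 8c19b02, 90e46d2, ff092c5}.
Common ancestors: {16108b3, 8c19b02, 90e46d2}.
Among these, 90e46d2 is not an ancestor of any other common ancestor — it is the merge base.

90e46d2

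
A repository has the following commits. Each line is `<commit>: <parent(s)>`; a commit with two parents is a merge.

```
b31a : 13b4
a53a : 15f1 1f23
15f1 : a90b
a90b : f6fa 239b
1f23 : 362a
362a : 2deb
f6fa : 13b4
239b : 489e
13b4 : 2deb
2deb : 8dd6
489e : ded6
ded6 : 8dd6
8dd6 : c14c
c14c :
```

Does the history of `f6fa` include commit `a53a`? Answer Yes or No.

Ancestors of f6fa: {13b4, 2deb, 8dd6, c14c, f6fa}.
a53a is not in that set, so it is not an ancestor of f6fa.

No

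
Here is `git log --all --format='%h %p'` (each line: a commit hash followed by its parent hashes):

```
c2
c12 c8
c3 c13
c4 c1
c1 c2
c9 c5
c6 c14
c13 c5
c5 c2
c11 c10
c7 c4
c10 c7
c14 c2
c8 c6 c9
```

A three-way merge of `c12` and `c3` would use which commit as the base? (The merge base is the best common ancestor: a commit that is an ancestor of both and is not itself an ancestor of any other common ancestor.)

c5

Ancestors of c12: {c12, c14, c2, c5, c6, c8, c9}.
Ancestors of c3: {c13, c2, c3, c5}.
Common ancestors: {c2, c5}.
Among these, c5 is not an ancestor of any other common ancestor — it is the merge base.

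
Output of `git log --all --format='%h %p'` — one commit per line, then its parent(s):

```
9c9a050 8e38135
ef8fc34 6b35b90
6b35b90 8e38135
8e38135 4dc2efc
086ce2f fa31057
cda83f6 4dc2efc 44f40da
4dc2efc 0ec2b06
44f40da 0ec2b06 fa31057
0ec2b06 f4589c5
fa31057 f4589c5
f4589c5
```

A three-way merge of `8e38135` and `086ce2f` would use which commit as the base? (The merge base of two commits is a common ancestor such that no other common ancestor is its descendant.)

f4589c5

Ancestors of 8e38135: {0ec2b06, 4dc2efc, 8e38135, f4589c5}.
Ancestors of 086ce2f: {086ce2f, f4589c5, fa31057}.
Common ancestors: {f4589c5}.
The only common ancestor is f4589c5, so it is the merge base.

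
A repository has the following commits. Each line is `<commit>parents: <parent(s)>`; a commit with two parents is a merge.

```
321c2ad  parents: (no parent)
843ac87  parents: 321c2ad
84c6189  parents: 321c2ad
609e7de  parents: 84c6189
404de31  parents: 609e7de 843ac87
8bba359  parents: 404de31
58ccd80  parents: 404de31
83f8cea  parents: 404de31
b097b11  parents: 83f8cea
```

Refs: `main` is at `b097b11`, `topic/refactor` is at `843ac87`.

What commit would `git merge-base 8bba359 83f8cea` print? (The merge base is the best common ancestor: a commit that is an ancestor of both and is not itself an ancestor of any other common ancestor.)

404de31

Ancestors of 8bba359: {321c2ad, 404de31, 609e7de, 843ac87, 84c6189, 8bba359}.
Ancestors of 83f8cea: {321c2ad, 404de31, 609e7de, 83f8cea, 843ac87, 84c6189}.
Common ancestors: {321c2ad, 404de31, 609e7de, 843ac87, 84c6189}.
Among these, 404de31 is not an ancestor of any other common ancestor — it is the merge base.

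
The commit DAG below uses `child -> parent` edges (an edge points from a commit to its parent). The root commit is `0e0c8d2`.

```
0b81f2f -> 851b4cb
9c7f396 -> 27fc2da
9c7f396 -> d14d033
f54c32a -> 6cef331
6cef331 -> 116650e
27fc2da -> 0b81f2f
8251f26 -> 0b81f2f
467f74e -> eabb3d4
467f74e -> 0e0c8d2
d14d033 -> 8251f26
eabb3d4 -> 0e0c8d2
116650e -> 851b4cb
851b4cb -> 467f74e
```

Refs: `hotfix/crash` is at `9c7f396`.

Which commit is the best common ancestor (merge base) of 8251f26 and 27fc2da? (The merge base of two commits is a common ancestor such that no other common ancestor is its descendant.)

Ancestors of 8251f26: {0b81f2f, 0e0c8d2, 467f74e, 8251f26, 851b4cb, eabb3d4}.
Ancestors of 27fc2da: {0b81f2f, 0e0c8d2, 27fc2da, 467f74e, 851b4cb, eabb3d4}.
Common ancestors: {0b81f2f, 0e0c8d2, 467f74e, 851b4cb, eabb3d4}.
Among these, 0b81f2f is not an ancestor of any other common ancestor — it is the merge base.

0b81f2f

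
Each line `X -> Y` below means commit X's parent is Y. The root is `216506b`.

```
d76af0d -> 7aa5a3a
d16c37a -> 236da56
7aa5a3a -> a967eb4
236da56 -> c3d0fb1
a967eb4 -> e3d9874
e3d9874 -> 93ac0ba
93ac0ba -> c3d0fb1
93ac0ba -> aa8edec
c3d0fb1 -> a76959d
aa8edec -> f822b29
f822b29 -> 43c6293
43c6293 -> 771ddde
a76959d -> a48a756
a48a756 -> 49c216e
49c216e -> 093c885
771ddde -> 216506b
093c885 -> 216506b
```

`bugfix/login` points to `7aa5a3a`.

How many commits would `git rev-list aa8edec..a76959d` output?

4

Reachable from a76959d: {093c885, 216506b, 49c216e, a48a756, a76959d}.
Reachable from aa8edec: {216506b, 43c6293, 771ddde, aa8edec, f822b29}.
In a76959d's history but not aa8edec's: {093c885, 49c216e, a48a756, a76959d} — 4 commits.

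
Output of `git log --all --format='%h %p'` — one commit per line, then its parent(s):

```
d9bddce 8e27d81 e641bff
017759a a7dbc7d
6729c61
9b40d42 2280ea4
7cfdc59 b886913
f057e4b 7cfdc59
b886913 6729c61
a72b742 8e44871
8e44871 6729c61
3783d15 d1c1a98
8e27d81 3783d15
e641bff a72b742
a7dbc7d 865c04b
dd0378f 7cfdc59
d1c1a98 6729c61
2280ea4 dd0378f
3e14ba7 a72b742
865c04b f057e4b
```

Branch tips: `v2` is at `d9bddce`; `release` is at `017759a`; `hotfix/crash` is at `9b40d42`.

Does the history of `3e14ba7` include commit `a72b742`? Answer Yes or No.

Ancestors of 3e14ba7 (commits reachable by following parents): {3e14ba7, 6729c61, 8e44871, a72b742}.
a72b742 is in that set, so it is an ancestor of 3e14ba7.

Yes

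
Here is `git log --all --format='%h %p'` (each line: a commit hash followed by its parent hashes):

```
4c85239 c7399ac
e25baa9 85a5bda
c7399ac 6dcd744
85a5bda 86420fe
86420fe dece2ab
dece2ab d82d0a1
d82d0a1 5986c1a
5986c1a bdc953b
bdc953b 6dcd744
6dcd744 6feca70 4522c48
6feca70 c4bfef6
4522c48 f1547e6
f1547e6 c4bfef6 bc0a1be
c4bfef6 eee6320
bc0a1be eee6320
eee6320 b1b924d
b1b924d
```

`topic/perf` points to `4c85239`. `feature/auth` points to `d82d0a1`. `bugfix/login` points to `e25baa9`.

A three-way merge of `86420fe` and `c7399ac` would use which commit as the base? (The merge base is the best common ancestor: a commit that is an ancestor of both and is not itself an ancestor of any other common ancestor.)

Ancestors of 86420fe: {4522c48, 5986c1a, 6dcd744, 6feca70, 86420fe, b1b924d, bc0a1be, bdc953b, c4bfef6, d82d0a1, dece2ab, eee6320, f1547e6}.
Ancestors of c7399ac: {4522c48, 6dcd744, 6feca70, b1b924d, bc0a1be, c4bfef6, c7399ac, eee6320, f1547e6}.
Common ancestors: {4522c48, 6dcd744, 6feca70, b1b924d, bc0a1be, c4bfef6, eee6320, f1547e6}.
Among these, 6dcd744 is not an ancestor of any other common ancestor — it is the merge base.

6dcd744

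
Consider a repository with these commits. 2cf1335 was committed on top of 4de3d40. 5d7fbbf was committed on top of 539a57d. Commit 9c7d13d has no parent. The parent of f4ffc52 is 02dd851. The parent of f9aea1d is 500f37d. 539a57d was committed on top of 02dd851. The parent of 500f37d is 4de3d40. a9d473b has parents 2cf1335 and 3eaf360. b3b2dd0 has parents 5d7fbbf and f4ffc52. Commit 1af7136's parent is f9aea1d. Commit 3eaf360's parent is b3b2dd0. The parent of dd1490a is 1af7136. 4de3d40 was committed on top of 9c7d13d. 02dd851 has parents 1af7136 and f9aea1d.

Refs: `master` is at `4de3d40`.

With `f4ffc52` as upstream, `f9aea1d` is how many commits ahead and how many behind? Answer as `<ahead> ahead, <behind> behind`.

Reachable from f9aea1d: {4de3d40, 500f37d, 9c7d13d, f9aea1d}.
Reachable from f4ffc52: {02dd851, 1af7136, 4de3d40, 500f37d, 9c7d13d, f4ffc52, f9aea1d}.
Only in f9aea1d's history (ahead): {} — 0.
Only in f4ffc52's history (behind): {02dd851, 1af7136, f4ffc52} — 3.

0 ahead, 3 behind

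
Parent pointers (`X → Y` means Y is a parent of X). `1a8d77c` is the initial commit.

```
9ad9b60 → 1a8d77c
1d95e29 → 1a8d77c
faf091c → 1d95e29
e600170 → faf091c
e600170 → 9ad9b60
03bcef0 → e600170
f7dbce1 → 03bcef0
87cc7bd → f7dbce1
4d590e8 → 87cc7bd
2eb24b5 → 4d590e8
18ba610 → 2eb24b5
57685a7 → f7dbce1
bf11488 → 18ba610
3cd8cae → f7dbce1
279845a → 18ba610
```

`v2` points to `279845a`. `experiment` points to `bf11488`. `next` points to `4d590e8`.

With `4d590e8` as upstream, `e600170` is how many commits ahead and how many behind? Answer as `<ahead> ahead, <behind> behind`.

0 ahead, 4 behind

Reachable from e600170: {1a8d77c, 1d95e29, 9ad9b60, e600170, faf091c}.
Reachable from 4d590e8: {03bcef0, 1a8d77c, 1d95e29, 4d590e8, 87cc7bd, 9ad9b60, e600170, f7dbce1, faf091c}.
Only in e600170's history (ahead): {} — 0.
Only in 4d590e8's history (behind): {03bcef0, 4d590e8, 87cc7bd, f7dbce1} — 4.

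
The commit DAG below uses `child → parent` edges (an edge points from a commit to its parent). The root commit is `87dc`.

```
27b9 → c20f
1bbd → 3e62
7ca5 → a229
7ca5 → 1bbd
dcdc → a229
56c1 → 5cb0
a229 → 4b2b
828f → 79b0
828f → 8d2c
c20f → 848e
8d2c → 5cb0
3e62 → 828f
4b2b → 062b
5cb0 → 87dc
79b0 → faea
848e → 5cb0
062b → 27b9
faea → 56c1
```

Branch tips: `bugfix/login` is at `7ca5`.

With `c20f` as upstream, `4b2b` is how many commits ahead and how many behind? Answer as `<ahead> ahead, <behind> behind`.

3 ahead, 0 behind

Reachable from 4b2b: {062b, 27b9, 4b2b, 5cb0, 848e, 87dc, c20f}.
Reachable from c20f: {5cb0, 848e, 87dc, c20f}.
Only in 4b2b's history (ahead): {062b, 27b9, 4b2b} — 3.
Only in c20f's history (behind): {} — 0.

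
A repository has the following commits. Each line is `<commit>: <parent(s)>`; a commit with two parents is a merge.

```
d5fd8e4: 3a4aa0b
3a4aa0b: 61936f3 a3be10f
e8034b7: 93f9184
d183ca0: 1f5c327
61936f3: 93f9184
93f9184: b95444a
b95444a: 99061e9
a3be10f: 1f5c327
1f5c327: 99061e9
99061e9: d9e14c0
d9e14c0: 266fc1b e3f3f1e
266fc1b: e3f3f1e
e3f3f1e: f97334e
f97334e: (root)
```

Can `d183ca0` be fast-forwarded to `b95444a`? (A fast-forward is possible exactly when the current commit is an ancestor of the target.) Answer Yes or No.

A fast-forward from d183ca0 to b95444a is possible iff d183ca0 is an ancestor of b95444a.
Ancestors of b95444a: {266fc1b, 99061e9, b95444a, d9e14c0, e3f3f1e, f97334e}.
d183ca0 is not among them, so fast-forward is not possible.

No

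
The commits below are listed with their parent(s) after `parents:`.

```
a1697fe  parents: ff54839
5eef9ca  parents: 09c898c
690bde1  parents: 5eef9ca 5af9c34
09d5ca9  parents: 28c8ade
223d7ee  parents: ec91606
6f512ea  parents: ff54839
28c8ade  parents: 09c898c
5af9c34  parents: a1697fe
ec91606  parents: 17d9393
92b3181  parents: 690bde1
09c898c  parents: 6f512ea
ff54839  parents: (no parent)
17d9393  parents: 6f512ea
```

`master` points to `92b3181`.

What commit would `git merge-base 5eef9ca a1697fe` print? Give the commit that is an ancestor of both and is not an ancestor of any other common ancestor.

Ancestors of 5eef9ca: {09c898c, 5eef9ca, 6f512ea, ff54839}.
Ancestors of a1697fe: {a1697fe, ff54839}.
Common ancestors: {ff54839}.
The only common ancestor is ff54839, so it is the merge base.

ff54839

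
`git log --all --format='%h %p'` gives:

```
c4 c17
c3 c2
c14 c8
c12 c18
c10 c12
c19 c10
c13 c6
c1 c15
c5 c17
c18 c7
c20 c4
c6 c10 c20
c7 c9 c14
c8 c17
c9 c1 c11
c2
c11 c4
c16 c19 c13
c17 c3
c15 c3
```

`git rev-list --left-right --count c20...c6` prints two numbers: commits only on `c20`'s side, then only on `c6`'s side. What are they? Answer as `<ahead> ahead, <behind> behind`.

Reachable from c20: {c17, c2, c20, c3, c4}.
Reachable from c6: {c1, c10, c11, c12, c14, c15, c17, c18, c2, c20, c3, c4, c6, c7, c8, c9}.
Only in c20's history (ahead): {} — 0.
Only in c6's history (behind): {c1, c10, c11, c12, c14, c15, c18, c6, c7, c8, c9} — 11.

0 ahead, 11 behind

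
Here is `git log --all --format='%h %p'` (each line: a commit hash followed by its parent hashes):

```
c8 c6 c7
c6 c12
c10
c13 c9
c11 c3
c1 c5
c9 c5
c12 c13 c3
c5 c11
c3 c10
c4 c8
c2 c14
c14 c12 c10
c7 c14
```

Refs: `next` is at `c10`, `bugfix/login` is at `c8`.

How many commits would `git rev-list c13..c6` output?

2

Reachable from c6: {c10, c11, c12, c13, c3, c5, c6, c9}.
Reachable from c13: {c10, c11, c13, c3, c5, c9}.
In c6's history but not c13's: {c12, c6} — 2 commits.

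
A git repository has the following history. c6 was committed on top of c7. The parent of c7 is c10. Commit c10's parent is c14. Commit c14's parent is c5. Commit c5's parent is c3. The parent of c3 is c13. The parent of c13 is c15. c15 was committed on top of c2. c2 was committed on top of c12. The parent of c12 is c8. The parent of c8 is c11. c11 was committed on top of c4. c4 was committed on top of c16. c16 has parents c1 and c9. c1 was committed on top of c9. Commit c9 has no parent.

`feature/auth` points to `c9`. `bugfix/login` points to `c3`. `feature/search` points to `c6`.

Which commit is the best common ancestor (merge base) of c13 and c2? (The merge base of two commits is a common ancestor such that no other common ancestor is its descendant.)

Ancestors of c13: {c1, c11, c12, c13, c15, c16, c2, c4, c8, c9}.
Ancestors of c2: {c1, c11, c12, c16, c2, c4, c8, c9}.
Common ancestors: {c1, c11, c12, c16, c2, c4, c8, c9}.
Among these, c2 is not an ancestor of any other common ancestor — it is the merge base.

c2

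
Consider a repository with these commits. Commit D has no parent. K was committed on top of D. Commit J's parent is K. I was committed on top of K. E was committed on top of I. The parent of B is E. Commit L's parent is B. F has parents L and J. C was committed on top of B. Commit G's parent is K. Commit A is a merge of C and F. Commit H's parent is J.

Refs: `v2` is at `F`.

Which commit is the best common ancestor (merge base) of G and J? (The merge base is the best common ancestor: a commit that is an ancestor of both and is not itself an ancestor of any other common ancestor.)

K

Ancestors of G: {D, G, K}.
Ancestors of J: {D, J, K}.
Common ancestors: {D, K}.
Among these, K is not an ancestor of any other common ancestor — it is the merge base.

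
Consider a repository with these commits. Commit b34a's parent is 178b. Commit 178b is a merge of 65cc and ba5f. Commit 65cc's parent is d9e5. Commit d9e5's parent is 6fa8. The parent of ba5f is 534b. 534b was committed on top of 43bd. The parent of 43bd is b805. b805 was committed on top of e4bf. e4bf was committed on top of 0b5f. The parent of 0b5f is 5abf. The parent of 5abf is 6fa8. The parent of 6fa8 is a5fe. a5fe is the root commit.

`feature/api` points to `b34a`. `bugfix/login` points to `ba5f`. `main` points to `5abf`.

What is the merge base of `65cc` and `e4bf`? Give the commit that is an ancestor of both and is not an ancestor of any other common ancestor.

Ancestors of 65cc: {65cc, 6fa8, a5fe, d9e5}.
Ancestors of e4bf: {0b5f, 5abf, 6fa8, a5fe, e4bf}.
Common ancestors: {6fa8, a5fe}.
Among these, 6fa8 is not an ancestor of any other common ancestor — it is the merge base.

6fa8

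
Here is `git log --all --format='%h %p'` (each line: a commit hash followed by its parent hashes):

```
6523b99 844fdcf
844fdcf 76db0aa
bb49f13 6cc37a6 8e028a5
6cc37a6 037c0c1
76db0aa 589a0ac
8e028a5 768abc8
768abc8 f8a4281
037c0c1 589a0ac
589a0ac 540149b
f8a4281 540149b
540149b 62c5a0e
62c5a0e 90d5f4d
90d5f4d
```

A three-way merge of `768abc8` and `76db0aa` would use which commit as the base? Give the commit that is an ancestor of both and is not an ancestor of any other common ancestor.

Ancestors of 768abc8: {540149b, 62c5a0e, 768abc8, 90d5f4d, f8a4281}.
Ancestors of 76db0aa: {540149b, 589a0ac, 62c5a0e, 76db0aa, 90d5f4d}.
Common ancestors: {540149b, 62c5a0e, 90d5f4d}.
Among these, 540149b is not an ancestor of any other common ancestor — it is the merge base.

540149b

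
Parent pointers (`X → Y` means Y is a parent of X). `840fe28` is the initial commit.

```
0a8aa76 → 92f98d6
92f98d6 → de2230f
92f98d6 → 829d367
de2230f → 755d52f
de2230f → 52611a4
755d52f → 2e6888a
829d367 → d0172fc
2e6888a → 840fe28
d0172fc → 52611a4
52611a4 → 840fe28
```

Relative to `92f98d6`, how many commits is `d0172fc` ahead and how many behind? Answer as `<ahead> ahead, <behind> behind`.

0 ahead, 5 behind

Reachable from d0172fc: {52611a4, 840fe28, d0172fc}.
Reachable from 92f98d6: {2e6888a, 52611a4, 755d52f, 829d367, 840fe28, 92f98d6, d0172fc, de2230f}.
Only in d0172fc's history (ahead): {} — 0.
Only in 92f98d6's history (behind): {2e6888a, 755d52f, 829d367, 92f98d6, de2230f} — 5.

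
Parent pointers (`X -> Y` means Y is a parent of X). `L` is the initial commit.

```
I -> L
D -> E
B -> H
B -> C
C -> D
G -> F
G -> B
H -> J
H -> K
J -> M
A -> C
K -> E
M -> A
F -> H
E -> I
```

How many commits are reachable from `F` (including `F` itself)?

Walking parent pointers from F: reachable set = {A, C, D, E, F, H, I, J, K, L, M}.
That is 11 commits.

11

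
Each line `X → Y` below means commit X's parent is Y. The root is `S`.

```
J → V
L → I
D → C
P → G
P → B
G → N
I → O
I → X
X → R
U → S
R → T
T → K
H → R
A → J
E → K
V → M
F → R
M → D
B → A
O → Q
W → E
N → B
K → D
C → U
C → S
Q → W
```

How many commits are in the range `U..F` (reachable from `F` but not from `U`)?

Reachable from F: {C, D, F, K, R, S, T, U}.
Reachable from U: {S, U}.
In F's history but not U's: {C, D, F, K, R, T} — 6 commits.

6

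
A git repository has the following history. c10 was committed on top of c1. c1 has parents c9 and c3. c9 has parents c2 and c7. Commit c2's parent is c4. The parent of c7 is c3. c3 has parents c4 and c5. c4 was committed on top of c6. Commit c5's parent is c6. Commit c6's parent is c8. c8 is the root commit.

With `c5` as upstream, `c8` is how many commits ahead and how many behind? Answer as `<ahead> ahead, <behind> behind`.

Reachable from c8: {c8}.
Reachable from c5: {c5, c6, c8}.
Only in c8's history (ahead): {} — 0.
Only in c5's history (behind): {c5, c6} — 2.

0 ahead, 2 behind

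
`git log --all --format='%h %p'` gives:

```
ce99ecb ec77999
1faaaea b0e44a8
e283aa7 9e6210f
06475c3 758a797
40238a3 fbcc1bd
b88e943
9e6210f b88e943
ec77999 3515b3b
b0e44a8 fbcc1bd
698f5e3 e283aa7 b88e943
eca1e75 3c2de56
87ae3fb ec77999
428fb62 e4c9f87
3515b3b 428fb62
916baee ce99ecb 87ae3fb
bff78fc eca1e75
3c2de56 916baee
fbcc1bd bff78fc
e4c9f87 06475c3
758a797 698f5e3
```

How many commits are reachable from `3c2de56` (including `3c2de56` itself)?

Walking parent pointers from 3c2de56: reachable set = {06475c3, 3515b3b, 3c2de56, 428fb62, 698f5e3, 758a797, 87ae3fb, 916baee, 9e6210f, b88e943, ce99ecb, e283aa7, e4c9f87, ec77999}.
That is 14 commits.

14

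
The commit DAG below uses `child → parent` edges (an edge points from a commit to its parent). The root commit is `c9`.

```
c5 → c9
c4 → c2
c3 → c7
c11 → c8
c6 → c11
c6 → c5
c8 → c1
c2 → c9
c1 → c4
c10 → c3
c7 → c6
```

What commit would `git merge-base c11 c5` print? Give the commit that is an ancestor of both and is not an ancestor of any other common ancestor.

Ancestors of c11: {c1, c11, c2, c4, c8, c9}.
Ancestors of c5: {c5, c9}.
Common ancestors: {c9}.
The only common ancestor is c9, so it is the merge base.

c9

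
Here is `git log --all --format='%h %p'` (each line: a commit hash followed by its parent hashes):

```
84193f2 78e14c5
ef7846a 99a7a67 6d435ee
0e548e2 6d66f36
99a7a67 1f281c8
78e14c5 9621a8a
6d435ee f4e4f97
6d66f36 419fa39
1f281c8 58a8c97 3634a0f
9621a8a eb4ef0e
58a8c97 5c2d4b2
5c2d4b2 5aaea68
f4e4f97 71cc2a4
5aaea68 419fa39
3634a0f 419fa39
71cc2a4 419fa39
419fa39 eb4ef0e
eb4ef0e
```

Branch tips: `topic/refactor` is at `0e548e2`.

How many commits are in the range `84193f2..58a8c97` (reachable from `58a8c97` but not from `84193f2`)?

Reachable from 58a8c97: {419fa39, 58a8c97, 5aaea68, 5c2d4b2, eb4ef0e}.
Reachable from 84193f2: {78e14c5, 84193f2, 9621a8a, eb4ef0e}.
In 58a8c97's history but not 84193f2's: {419fa39, 58a8c97, 5aaea68, 5c2d4b2} — 4 commits.

4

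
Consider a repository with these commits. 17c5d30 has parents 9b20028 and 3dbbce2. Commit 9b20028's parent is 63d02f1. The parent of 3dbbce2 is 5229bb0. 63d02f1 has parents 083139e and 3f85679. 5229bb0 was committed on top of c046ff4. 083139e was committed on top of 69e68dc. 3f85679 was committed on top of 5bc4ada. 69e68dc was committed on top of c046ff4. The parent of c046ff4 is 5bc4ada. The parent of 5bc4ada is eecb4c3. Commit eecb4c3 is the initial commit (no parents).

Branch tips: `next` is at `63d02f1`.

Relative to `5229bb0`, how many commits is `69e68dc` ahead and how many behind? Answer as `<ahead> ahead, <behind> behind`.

1 ahead, 1 behind

Reachable from 69e68dc: {5bc4ada, 69e68dc, c046ff4, eecb4c3}.
Reachable from 5229bb0: {5229bb0, 5bc4ada, c046ff4, eecb4c3}.
Only in 69e68dc's history (ahead): {69e68dc} — 1.
Only in 5229bb0's history (behind): {5229bb0} — 1.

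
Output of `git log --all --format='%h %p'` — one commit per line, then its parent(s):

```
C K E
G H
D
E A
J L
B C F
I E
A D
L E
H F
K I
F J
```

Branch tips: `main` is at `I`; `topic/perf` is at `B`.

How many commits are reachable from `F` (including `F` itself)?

6

Walking parent pointers from F: reachable set = {A, D, E, F, J, L}.
That is 6 commits.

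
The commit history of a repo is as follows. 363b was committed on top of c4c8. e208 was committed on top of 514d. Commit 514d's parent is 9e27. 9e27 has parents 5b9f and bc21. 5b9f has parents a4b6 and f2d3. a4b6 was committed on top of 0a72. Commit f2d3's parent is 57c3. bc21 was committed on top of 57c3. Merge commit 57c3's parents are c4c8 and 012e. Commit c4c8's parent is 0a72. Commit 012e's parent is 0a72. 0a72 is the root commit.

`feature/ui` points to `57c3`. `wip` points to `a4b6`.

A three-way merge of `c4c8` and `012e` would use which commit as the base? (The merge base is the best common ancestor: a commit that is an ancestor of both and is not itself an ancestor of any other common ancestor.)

0a72

Ancestors of c4c8: {0a72, c4c8}.
Ancestors of 012e: {012e, 0a72}.
Common ancestors: {0a72}.
The only common ancestor is 0a72, so it is the merge base.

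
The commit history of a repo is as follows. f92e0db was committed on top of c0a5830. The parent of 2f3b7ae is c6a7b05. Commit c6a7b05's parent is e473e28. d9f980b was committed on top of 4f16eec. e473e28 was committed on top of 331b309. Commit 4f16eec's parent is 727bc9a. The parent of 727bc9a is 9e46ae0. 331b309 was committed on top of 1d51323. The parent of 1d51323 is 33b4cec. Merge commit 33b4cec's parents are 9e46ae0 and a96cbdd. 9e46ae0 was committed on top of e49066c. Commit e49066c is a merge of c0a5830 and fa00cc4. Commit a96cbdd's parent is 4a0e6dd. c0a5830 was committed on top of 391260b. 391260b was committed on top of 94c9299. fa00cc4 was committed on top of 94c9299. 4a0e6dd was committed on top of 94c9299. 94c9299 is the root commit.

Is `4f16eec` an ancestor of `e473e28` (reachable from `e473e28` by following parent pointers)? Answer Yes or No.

Ancestors of e473e28: {1d51323, 331b309, 33b4cec, 391260b, 4a0e6dd, 94c9299, 9e46ae0, a96cbdd, c0a5830, e473e28, e49066c, fa00cc4}.
4f16eec is not in that set, so it is not an ancestor of e473e28.

No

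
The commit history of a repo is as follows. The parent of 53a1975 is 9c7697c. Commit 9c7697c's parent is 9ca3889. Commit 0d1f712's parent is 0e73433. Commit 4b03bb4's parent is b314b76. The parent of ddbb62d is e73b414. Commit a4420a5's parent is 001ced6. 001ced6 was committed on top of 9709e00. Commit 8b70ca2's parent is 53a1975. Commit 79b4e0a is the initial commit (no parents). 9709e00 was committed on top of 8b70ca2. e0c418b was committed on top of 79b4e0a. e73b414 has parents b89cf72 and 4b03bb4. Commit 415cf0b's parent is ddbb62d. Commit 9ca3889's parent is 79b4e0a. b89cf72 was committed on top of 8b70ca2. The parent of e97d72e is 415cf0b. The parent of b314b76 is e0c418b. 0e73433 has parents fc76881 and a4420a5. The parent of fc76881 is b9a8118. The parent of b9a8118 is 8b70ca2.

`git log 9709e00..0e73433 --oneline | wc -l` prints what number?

5

Reachable from 0e73433: {001ced6, 0e73433, 53a1975, 79b4e0a, 8b70ca2, 9709e00, 9c7697c, 9ca3889, a4420a5, b9a8118, fc76881}.
Reachable from 9709e00: {53a1975, 79b4e0a, 8b70ca2, 9709e00, 9c7697c, 9ca3889}.
In 0e73433's history but not 9709e00's: {001ced6, 0e73433, a4420a5, b9a8118, fc76881} — 5 commits.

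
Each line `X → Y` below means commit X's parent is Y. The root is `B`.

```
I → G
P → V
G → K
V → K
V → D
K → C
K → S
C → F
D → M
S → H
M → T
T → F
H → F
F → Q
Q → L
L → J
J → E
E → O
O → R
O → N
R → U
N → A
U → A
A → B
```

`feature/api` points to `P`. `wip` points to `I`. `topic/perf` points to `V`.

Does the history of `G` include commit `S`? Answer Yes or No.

Ancestors of G (commits reachable by following parents): {A, B, C, E, F, G, H, J, K, L, N, O, Q, R, S, U}.
S is in that set, so it is an ancestor of G.

Yes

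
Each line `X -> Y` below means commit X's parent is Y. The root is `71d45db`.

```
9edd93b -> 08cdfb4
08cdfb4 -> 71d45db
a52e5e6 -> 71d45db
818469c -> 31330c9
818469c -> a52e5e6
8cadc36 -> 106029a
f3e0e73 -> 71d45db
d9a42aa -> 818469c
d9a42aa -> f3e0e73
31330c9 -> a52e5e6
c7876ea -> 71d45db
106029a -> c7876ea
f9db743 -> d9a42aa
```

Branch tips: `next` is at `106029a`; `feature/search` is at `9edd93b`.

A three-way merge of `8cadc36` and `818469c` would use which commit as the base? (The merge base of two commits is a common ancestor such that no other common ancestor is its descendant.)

Ancestors of 8cadc36: {106029a, 71d45db, 8cadc36, c7876ea}.
Ancestors of 818469c: {31330c9, 71d45db, 818469c, a52e5e6}.
Common ancestors: {71d45db}.
The only common ancestor is 71d45db, so it is the merge base.

71d45db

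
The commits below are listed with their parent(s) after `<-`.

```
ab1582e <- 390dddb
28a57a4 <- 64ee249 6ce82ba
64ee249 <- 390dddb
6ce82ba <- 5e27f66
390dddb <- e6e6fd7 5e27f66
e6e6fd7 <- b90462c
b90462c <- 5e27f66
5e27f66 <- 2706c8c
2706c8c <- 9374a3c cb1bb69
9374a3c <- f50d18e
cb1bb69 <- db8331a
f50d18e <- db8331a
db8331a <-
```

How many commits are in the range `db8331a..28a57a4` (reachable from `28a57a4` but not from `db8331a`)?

11

Reachable from 28a57a4: {2706c8c, 28a57a4, 390dddb, 5e27f66, 64ee249, 6ce82ba, 9374a3c, b90462c, cb1bb69, db8331a, e6e6fd7, f50d18e}.
Reachable from db8331a: {db8331a}.
In 28a57a4's history but not db8331a's: {2706c8c, 28a57a4, 390dddb, 5e27f66, 64ee249, 6ce82ba, 9374a3c, b90462c, cb1bb69, e6e6fd7, f50d18e} — 11 commits.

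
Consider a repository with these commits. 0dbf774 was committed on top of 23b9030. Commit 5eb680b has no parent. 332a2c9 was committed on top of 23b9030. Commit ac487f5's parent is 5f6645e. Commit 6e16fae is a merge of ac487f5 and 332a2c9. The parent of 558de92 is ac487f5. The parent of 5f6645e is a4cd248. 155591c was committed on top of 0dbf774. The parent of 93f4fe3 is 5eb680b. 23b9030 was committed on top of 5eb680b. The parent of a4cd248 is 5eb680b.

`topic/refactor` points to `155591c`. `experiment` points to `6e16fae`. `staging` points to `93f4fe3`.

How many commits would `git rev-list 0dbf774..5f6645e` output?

Reachable from 5f6645e: {5eb680b, 5f6645e, a4cd248}.
Reachable from 0dbf774: {0dbf774, 23b9030, 5eb680b}.
In 5f6645e's history but not 0dbf774's: {5f6645e, a4cd248} — 2 commits.

2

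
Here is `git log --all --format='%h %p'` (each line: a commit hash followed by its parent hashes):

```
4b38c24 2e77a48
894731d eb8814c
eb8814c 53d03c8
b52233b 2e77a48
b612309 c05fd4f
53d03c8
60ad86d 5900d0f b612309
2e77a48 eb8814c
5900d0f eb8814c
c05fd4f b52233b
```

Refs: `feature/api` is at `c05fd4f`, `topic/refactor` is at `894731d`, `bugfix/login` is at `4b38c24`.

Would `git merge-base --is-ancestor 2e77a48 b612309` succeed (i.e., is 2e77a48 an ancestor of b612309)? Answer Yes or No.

Yes

Ancestors of b612309 (commits reachable by following parents): {2e77a48, 53d03c8, b52233b, b612309, c05fd4f, eb8814c}.
2e77a48 is in that set, so it is an ancestor of b612309.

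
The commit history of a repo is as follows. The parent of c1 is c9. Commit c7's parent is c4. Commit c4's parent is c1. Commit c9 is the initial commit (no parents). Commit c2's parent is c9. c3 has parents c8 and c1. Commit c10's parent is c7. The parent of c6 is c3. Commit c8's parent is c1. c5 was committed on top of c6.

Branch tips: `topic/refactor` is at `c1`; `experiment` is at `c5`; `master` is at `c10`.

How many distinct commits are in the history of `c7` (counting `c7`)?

Walking parent pointers from c7: reachable set = {c1, c4, c7, c9}.
That is 4 commits.

4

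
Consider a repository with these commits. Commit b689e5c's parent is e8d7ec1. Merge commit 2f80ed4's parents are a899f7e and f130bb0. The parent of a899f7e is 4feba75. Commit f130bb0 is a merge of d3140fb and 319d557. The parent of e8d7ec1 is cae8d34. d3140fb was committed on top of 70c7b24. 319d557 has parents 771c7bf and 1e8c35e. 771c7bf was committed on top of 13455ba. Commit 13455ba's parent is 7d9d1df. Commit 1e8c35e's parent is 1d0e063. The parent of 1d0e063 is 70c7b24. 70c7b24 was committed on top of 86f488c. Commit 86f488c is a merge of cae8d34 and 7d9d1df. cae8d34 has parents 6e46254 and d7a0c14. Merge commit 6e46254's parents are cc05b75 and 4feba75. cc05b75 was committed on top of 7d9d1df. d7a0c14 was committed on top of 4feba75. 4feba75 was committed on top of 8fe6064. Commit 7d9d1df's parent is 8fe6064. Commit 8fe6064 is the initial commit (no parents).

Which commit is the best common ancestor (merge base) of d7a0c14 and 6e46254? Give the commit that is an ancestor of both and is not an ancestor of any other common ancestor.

Ancestors of d7a0c14: {4feba75, 8fe6064, d7a0c14}.
Ancestors of 6e46254: {4feba75, 6e46254, 7d9d1df, 8fe6064, cc05b75}.
Common ancestors: {4feba75, 8fe6064}.
Among these, 4feba75 is not an ancestor of any other common ancestor — it is the merge base.

4feba75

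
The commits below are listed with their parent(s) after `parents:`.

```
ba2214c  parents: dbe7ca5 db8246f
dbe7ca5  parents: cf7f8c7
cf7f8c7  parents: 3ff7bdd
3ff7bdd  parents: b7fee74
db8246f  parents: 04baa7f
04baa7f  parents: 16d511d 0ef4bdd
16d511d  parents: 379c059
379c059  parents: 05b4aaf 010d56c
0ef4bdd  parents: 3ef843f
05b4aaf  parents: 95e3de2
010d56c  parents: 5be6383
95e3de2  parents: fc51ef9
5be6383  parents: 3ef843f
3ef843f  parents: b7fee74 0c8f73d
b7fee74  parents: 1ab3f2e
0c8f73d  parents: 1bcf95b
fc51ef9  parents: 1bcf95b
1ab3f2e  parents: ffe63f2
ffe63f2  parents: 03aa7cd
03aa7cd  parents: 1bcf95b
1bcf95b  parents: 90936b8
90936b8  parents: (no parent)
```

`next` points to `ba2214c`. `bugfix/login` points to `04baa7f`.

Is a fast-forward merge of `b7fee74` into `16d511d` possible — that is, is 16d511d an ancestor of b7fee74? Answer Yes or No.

A fast-forward from 16d511d to b7fee74 is possible iff 16d511d is an ancestor of b7fee74.
Ancestors of b7fee74: {03aa7cd, 1ab3f2e, 1bcf95b, 90936b8, b7fee74, ffe63f2}.
16d511d is not among them, so fast-forward is not possible.

No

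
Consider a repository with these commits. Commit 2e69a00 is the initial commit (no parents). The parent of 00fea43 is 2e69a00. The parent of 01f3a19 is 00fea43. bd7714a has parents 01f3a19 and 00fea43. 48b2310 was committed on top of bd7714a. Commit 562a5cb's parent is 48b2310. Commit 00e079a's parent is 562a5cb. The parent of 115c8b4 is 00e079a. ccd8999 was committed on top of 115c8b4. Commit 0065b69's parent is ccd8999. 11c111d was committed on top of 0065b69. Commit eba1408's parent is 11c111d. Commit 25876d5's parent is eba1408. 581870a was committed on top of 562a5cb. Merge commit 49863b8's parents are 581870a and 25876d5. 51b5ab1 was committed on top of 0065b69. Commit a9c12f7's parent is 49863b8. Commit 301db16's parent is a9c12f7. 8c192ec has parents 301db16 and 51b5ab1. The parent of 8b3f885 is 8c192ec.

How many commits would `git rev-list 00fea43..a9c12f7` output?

14

Reachable from a9c12f7: {0065b69, 00e079a, 00fea43, 01f3a19, 115c8b4, 11c111d, 25876d5, 2e69a00, 48b2310, 49863b8, 562a5cb, 581870a, a9c12f7, bd7714a, ccd8999, eba1408}.
Reachable from 00fea43: {00fea43, 2e69a00}.
In a9c12f7's history but not 00fea43's: {0065b69, 00e079a, 01f3a19, 115c8b4, 11c111d, 25876d5, 48b2310, 49863b8, 562a5cb, 581870a, a9c12f7, bd7714a, ccd8999, eba1408} — 14 commits.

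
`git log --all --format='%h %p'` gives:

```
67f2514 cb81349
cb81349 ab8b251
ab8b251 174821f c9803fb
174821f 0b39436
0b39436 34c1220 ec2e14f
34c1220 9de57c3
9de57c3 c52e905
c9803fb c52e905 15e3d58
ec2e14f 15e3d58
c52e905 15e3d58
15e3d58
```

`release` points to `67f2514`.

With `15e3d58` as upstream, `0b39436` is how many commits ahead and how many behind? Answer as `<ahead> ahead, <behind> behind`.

Reachable from 0b39436: {0b39436, 15e3d58, 34c1220, 9de57c3, c52e905, ec2e14f}.
Reachable from 15e3d58: {15e3d58}.
Only in 0b39436's history (ahead): {0b39436, 34c1220, 9de57c3, c52e905, ec2e14f} — 5.
Only in 15e3d58's history (behind): {} — 0.

5 ahead, 0 behind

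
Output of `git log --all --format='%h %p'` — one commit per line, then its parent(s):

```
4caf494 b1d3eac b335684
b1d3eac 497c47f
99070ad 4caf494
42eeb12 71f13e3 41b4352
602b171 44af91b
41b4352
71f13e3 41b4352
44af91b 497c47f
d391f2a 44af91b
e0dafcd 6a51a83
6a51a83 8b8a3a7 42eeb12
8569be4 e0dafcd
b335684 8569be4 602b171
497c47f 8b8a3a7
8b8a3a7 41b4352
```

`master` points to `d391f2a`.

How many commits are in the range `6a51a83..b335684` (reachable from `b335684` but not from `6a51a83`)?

6

Reachable from b335684: {41b4352, 42eeb12, 44af91b, 497c47f, 602b171, 6a51a83, 71f13e3, 8569be4, 8b8a3a7, b335684, e0dafcd}.
Reachable from 6a51a83: {41b4352, 42eeb12, 6a51a83, 71f13e3, 8b8a3a7}.
In b335684's history but not 6a51a83's: {44af91b, 497c47f, 602b171, 8569be4, b335684, e0dafcd} — 6 commits.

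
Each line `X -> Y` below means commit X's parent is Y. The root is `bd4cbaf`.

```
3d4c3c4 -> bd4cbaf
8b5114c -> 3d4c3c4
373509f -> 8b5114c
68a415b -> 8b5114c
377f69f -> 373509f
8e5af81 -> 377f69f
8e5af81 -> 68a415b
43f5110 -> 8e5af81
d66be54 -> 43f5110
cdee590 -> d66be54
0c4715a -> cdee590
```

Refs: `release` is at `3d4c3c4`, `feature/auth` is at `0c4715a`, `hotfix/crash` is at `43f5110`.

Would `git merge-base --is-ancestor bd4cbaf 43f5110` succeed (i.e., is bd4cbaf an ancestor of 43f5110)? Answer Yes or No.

Ancestors of 43f5110 (commits reachable by following parents): {373509f, 377f69f, 3d4c3c4, 43f5110, 68a415b, 8b5114c, 8e5af81, bd4cbaf}.
bd4cbaf is in that set, so it is an ancestor of 43f5110.

Yes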